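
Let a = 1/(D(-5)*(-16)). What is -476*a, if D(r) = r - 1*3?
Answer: -119/32 ≈ -3.7188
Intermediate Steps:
D(r) = -3 + r (D(r) = r - 3 = -3 + r)
a = 1/128 (a = 1/((-3 - 5)*(-16)) = 1/(-8*(-16)) = 1/128 ≈ 0.0078125)
-476*a = -476*1/128 = -119/32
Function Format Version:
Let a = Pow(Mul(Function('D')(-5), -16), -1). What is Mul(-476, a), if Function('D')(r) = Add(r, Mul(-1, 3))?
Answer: Rational(-119, 32) ≈ -3.7188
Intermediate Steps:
Function('D')(r) = Add(-3, r) (Function('D')(r) = Add(r, -3) = Add(-3, r))
a = Rational(1, 128) (a = Pow(Mul(Add(-3, -5), -16), -1) = Pow(Mul(-8, -16), -1) = Pow(128, -1) = Rational(1, 128) ≈ 0.0078125)
Mul(-476, a) = Mul(-476, Rational(1, 128)) = Rational(-119, 32)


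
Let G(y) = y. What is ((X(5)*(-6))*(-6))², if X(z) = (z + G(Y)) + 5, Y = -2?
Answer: 82944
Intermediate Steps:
X(z) = 3 + z (X(z) = (z - 2) + 5 = (-2 + z) + 5 = 3 + z)
((X(5)*(-6))*(-6))² = (((3 + 5)*(-6))*(-6))² = ((8*(-6))*(-6))² = (-48*(-6))² = 288² = 82944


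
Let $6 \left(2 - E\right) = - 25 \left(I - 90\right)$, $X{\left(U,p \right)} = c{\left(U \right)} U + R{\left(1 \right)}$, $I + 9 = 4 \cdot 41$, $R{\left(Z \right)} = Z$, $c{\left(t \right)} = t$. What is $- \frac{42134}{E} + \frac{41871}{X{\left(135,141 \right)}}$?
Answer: $- \frac{4539062877}{29835962} \approx -152.13$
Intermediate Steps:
$I = 155$ ($I = -9 + 4 \cdot 41 = -9 + 164 = 155$)
$X{\left(U,p \right)} = 1 + U^{2}$ ($X{\left(U,p \right)} = U U + 1 = U^{2} + 1 = 1 + U^{2}$)
$E = \frac{1637}{6}$ ($E = 2 - \frac{\left(-25\right) \left(155 - 90\right)}{6} = 2 - \frac{\left(-25\right) 65}{6} = 2 - - \frac{1625}{6} = 2 + \frac{1625}{6} = \frac{1637}{6} \approx 272.83$)
$- \frac{42134}{E} + \frac{41871}{X{\left(135,141 \right)}} = - \frac{42134}{\frac{1637}{6}} + \frac{41871}{1 + 135^{2}} = \left(-42134\right) \frac{6}{1637} + \frac{41871}{1 + 18225} = - \frac{252804}{1637} + \frac{41871}{18226} = - \frac{4539062877}{29835962}$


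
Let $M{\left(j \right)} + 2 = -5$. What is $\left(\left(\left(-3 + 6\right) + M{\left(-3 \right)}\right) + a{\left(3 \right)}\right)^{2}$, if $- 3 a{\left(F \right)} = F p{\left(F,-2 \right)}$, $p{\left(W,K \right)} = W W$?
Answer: $169$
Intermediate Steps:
$M{\left(j \right)} = -7$ ($M{\left(j \right)} = -2 - 5 = -7$)
$p{\left(W,K \right)} = W^{2}$
$a{\left(F \right)} = - \frac{F^{3}}{3}$ ($a{\left(F \right)} = - \frac{F F^{2}}{3} = - \frac{F^{3}}{3}$)
$\left(\left(\left(-3 + 6\right) + M{\left(-3 \right)}\right) + a{\left(3 \right)}\right)^{2} = \left(\left(\left(-3 + 6\right) - 7\right) - \frac{3^{3}}{3}\right)^{2} = \left(\left(3 - 7\right) - 9\right)^{2} = \left(-4 - 9\right)^{2} = \left(-13\right)^{2} = 169$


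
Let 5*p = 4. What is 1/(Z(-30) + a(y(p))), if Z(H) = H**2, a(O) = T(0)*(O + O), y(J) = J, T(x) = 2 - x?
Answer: 5/4516 ≈ 0.0011072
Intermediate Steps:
p = 4/5 (p = (1/5)*4 = 4/5 ≈ 0.80000)
a(O) = 4*O (a(O) = (2 - 1*0)*(O + O) = (2 + 0)*(2*O) = 2*(2*O) = 4*O)
1/(Z(-30) + a(y(p))) = 1/((-30)**2 + 4*(4/5)) = 1/(900 + 16/5) = 1/(4516/5) = 5/4516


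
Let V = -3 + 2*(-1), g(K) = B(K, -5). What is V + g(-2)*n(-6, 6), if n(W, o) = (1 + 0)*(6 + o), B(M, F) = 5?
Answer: 55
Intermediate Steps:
g(K) = 5
n(W, o) = 6 + o (n(W, o) = 1*(6 + o) = 6 + o)
V = -5 (V = -3 - 2 = -5)
V + g(-2)*n(-6, 6) = -5 + 5*(6 + 6) = -5 + 5*12 = -5 + 60 = 55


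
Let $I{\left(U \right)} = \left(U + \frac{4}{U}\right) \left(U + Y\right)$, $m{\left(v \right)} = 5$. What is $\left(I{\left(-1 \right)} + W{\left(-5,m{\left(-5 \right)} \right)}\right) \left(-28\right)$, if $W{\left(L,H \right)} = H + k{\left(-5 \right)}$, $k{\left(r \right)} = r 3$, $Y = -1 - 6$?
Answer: $-840$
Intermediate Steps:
$Y = -7$ ($Y = -1 - 6 = -7$)
$k{\left(r \right)} = 3 r$
$W{\left(L,H \right)} = -15 + H$ ($W{\left(L,H \right)} = H + 3 \left(-5\right) = H - 15 = -15 + H$)
$I{\left(U \right)} = \left(-7 + U\right) \left(U + \frac{4}{U}\right)$ ($I{\left(U \right)} = \left(U + \frac{4}{U}\right) \left(U - 7\right) = \left(U + \frac{4}{U}\right) \left(-7 + U\right) = \left(-7 + U\right) \left(U + \frac{4}{U}\right)$)
$\left(I{\left(-1 \right)} + W{\left(-5,m{\left(-5 \right)} \right)}\right) \left(-28\right) = \left(\left(4 + \left(-1\right)^{2} - \frac{28}{-1} - -7\right) + \left(-15 + 5\right)\right) \left(-28\right) = \left(\left(4 + 1 - -28 + 7\right) - 10\right) \left(-28\right) = \left(\left(4 + 1 + 28 + 7\right) - 10\right) \left(-28\right) = \left(40 - 10\right) \left(-28\right) = 30 \left(-28\right) = -840$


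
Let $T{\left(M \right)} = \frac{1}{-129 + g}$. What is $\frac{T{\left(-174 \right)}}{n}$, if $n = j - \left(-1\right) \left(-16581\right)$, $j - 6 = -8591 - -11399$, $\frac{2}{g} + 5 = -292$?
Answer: $\frac{99}{175827535} \approx 5.6305 \cdot 10^{-7}$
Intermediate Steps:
$g = - \frac{2}{297}$ ($g = \frac{2}{-5 - 292} = \frac{2}{-297} = 2 \left(- \frac{1}{297}\right) = - \frac{2}{297} \approx -0.006734$)
$T{\left(M \right)} = - \frac{297}{38315}$ ($T{\left(M \right)} = \frac{1}{-129 - \frac{2}{297}} = \frac{1}{- \frac{38315}{297}} = - \frac{297}{38315}$)
$j = 2814$ ($j = 6 - -2808 = 6 + \left(-8591 + 11399\right) = 6 + 2808 = 2814$)
$n = -13767$ ($n = 2814 - \left(-1\right) \left(-16581\right) = 2814 - 16581 = -13767$)
$\frac{T{\left(-174 \right)}}{n} = - \frac{297}{38315 \left(-13767\right)} = \left(- \frac{297}{38315}\right) \left(- \frac{1}{13767}\right) = \frac{99}{175827535}$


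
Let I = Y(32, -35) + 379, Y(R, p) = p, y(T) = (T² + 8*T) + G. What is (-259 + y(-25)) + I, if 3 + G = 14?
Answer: 521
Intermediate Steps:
G = 11 (G = -3 + 14 = 11)
y(T) = 11 + T² + 8*T (y(T) = (T² + 8*T) + 11 = 11 + T² + 8*T)
I = 344 (I = -35 + 379 = 344)
(-259 + y(-25)) + I = (-259 + (11 + (-25)² + 8*(-25))) + 344 = (-259 + (11 + 625 - 200)) + 344 = (-259 + 436) + 344 = 177 + 344 = 521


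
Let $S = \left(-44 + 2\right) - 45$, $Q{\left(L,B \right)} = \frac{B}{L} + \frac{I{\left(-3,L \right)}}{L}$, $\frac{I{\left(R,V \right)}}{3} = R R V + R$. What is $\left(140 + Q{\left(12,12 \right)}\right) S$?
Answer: $- \frac{58203}{4} \approx -14551.0$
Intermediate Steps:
$I{\left(R,V \right)} = 3 R + 3 V R^{2}$ ($I{\left(R,V \right)} = 3 \left(R R V + R\right) = 3 \left(R^{2} V + R\right) = 3 \left(V R^{2} + R\right) = 3 \left(R + V R^{2}\right) = 3 R + 3 V R^{2}$)
$Q{\left(L,B \right)} = \frac{B}{L} + \frac{-9 + 27 L}{L}$ ($Q{\left(L,B \right)} = \frac{B}{L} + \frac{3 \left(-3\right) \left(1 - 3 L\right)}{L} = \frac{B}{L} + \frac{-9 + 27 L}{L}$)
$S = -87$ ($S = -42 - 45 = -87$)
$\left(140 + Q{\left(12,12 \right)}\right) S = \left(140 + \frac{-9 + 12 + 27 \cdot 12}{12}\right) \left(-87\right) = \left(140 + \frac{-9 + 12 + 324}{12}\right) \left(-87\right) = \left(140 + \frac{1}{12} \cdot 327\right) \left(-87\right) = \left(140 + \frac{109}{4}\right) \left(-87\right) = \frac{669}{4} \left(-87\right) = - \frac{58203}{4}$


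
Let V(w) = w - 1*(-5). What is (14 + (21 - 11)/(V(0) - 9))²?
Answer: 529/4 ≈ 132.25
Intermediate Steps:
V(w) = 5 + w (V(w) = w + 5 = 5 + w)
(14 + (21 - 11)/(V(0) - 9))² = (14 + (21 - 11)/((5 + 0) - 9))² = (14 + 10/(5 - 9))² = (14 + 10/(-4))² = (14 + 10*(-¼))² = (14 - 5/2)² = (23/2)² = 529/4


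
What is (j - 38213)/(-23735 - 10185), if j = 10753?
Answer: 1373/1696 ≈ 0.80955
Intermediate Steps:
(j - 38213)/(-23735 - 10185) = (10753 - 38213)/(-23735 - 10185) = -27460/(-33920) = -27460*(-1/33920) = 1373/1696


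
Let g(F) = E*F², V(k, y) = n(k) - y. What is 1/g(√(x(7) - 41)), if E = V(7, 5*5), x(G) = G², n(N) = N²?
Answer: 1/192 ≈ 0.0052083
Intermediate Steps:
V(k, y) = k² - y
E = 24 (E = 7² - 5*5 = 49 - 1*25 = 49 - 25 = 24)
g(F) = 24*F²
1/g(√(x(7) - 41)) = 1/(24*(√(7² - 41))²) = 1/(24*(√(49 - 41))²) = 1/(24*(√8)²) = 1/(24*(2*√2)²) = 1/(24*8) = 1/192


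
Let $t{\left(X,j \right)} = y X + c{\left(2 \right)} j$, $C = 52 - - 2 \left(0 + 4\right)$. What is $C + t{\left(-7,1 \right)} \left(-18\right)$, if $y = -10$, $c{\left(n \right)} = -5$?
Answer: $-1110$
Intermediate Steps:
$C = 60$ ($C = 52 - \left(-2\right) 4 = 52 - -8 = 52 + 8 = 60$)
$t{\left(X,j \right)} = - 10 X - 5 j$
$C + t{\left(-7,1 \right)} \left(-18\right) = 60 + \left(\left(-10\right) \left(-7\right) - 5\right) \left(-18\right) = 60 + \left(70 - 5\right) \left(-18\right) = 60 + 65 \left(-18\right) = 60 - 1170 = -1110$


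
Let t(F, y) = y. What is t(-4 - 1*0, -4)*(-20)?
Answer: 80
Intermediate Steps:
t(-4 - 1*0, -4)*(-20) = -4*(-20) = 80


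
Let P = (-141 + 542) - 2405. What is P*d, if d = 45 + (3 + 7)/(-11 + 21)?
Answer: -92184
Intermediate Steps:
P = -2004 (P = 401 - 2405 = -2004)
d = 46 (d = 45 + 10/10 = 45 + 10*(⅒) = 45 + 1 = 46)
P*d = -2004*46 = -92184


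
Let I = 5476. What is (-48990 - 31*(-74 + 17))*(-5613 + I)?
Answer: 6469551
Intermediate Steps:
(-48990 - 31*(-74 + 17))*(-5613 + I) = (-48990 - 31*(-74 + 17))*(-5613 + 5476) = (-48990 - 31*(-57))*(-137) = (-48990 + 1767)*(-137) = -47223*(-137) = 6469551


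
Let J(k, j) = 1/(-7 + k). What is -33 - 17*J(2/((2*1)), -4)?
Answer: -181/6 ≈ -30.167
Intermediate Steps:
-33 - 17*J(2/((2*1)), -4) = -33 - 17/(-7 + 2/((2*1))) = -33 - 17/(-7 + 2/2) = -33 - 17/(-7 + 2*(½)) = -33 - 17/(-7 + 1) = -33 - 17/(-6) = -33 - 17*(-⅙) = -33 + 17/6 = -181/6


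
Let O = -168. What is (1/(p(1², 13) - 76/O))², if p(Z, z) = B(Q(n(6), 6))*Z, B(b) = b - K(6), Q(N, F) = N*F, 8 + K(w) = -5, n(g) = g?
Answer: 1764/4313929 ≈ 0.00040891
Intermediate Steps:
K(w) = -13 (K(w) = -8 - 5 = -13)
Q(N, F) = F*N
B(b) = 13 + b (B(b) = b - 1*(-13) = b + 13 = 13 + b)
p(Z, z) = 49*Z (p(Z, z) = (13 + 6*6)*Z = (13 + 36)*Z = 49*Z)
(1/(p(1², 13) - 76/O))² = (1/(49*1² - 76/(-168)))² = (1/(49*1 - 76*(-1/168)))² = (1/(49 + 19/42))² = (1/(2077/42))² = (42/2077)² = 1764/4313929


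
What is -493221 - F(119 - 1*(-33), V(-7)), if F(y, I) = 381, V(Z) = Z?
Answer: -493602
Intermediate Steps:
-493221 - F(119 - 1*(-33), V(-7)) = -493221 - 1*381 = -493221 - 381 = -493602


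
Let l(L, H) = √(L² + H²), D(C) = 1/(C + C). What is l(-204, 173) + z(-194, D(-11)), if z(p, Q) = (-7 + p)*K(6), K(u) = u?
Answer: -1206 + √71545 ≈ -938.52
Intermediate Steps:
D(C) = 1/(2*C)
z(p, Q) = -42 + 6*p (z(p, Q) = (-7 + p)*6 = -42 + 6*p)
l(L, H) = √(H² + L²)
l(-204, 173) + z(-194, D(-11)) = √(173² + (-204)²) + (-42 + 6*(-194)) = √(29929 + 41616) + (-42 - 1164) = √71545 - 1206 = -1206 + √71545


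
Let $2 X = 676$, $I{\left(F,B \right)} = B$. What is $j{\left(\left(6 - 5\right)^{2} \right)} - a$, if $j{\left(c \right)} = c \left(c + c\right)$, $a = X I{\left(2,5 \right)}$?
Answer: $-1688$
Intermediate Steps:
$X = 338$ ($X = \frac{1}{2} \cdot 676 = 338$)
$a = 1690$ ($a = 338 \cdot 5 = 1690$)
$j{\left(c \right)} = 2 c^{2}$ ($j{\left(c \right)} = c 2 c = 2 c^{2}$)
$j{\left(\left(6 - 5\right)^{2} \right)} - a = 2 \left(\left(6 - 5\right)^{2}\right)^{2} - 1690 = 2 \left(1^{2}\right)^{2} - 1690 = 2 \cdot 1^{2} - 1690 = 2 \cdot 1 - 1690 = 2 - 1690 = -1688$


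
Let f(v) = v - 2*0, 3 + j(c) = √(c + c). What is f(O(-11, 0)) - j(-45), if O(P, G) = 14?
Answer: 17 - 3*I*√10 ≈ 17.0 - 9.4868*I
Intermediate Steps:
j(c) = -3 + √2*√c (j(c) = -3 + √(c + c) = -3 + √(2*c) = -3 + √2*√c)
f(v) = v (f(v) = v + 0 = v)
f(O(-11, 0)) - j(-45) = 14 - (-3 + √2*√(-45)) = 14 - (-3 + √2*(3*I*√5)) = 14 - (-3 + 3*I*√10) = 14 + (3 - 3*I*√10) = 17 - 3*I*√10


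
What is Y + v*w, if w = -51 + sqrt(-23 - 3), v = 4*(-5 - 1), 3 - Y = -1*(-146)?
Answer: 1081 - 24*I*sqrt(26) ≈ 1081.0 - 122.38*I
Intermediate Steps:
Y = -143 (Y = 3 - (-1)*(-146) = 3 - 1*146 = 3 - 146 = -143)
v = -24 (v = 4*(-6) = -24)
w = -51 + I*sqrt(26) (w = -51 + sqrt(-26) = -51 + I*sqrt(26) ≈ -51.0 + 5.099*I)
Y + v*w = -143 - 24*(-51 + I*sqrt(26)) = -143 + (1224 - 24*I*sqrt(26)) = 1081 - 24*I*sqrt(26)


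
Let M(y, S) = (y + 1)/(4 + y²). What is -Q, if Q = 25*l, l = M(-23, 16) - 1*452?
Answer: 6023450/533 ≈ 11301.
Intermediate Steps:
M(y, S) = (1 + y)/(4 + y²)
l = -240938/533 (l = (1 - 23)/(4 + (-23)²) - 1*452 = -22/(4 + 529) - 452 = -22/533 - 452 = -240938/533 ≈ -452.04)
Q = -6023450/533 (Q = 25*(-240938/533) = -6023450/533 ≈ -11301.)
-Q = -1*(-6023450/533) = 6023450/533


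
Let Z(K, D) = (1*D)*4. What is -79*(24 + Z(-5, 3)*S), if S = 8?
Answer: -9480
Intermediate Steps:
Z(K, D) = 4*D (Z(K, D) = D*4 = 4*D)
-79*(24 + Z(-5, 3)*S) = -79*(24 + (4*3)*8) = -79*(24 + 12*8) = -79*(24 + 96) = -79*120 = -9480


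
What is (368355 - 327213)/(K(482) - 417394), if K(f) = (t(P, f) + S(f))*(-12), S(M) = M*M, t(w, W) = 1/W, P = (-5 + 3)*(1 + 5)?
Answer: -4957611/386236484 ≈ -0.012836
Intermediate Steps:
P = -12 (P = -2*6 = -12)
S(M) = M²
K(f) = -12/f - 12*f² (K(f) = (1/f + f²)*(-12) = -12/f - 12*f²)
(368355 - 327213)/(K(482) - 417394) = (368355 - 327213)/(12*(-1 - 1*482³)/482 - 417394) = 41142/(12*(1/482)*(-1 - 1*111980168) - 417394) = 41142/(12*(1/482)*(-1 - 111980168) - 417394) = 41142/(12*(1/482)*(-111980169) - 417394) = 41142/(-671881014/241 - 417394) = 41142/(-772472968/241) = 41142*(-241/772472968) = -4957611/386236484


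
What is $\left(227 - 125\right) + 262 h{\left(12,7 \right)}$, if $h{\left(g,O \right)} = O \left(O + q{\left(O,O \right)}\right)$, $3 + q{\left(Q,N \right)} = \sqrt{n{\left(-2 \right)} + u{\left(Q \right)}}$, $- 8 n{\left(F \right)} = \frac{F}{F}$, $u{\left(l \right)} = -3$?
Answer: $7438 + \frac{4585 i \sqrt{2}}{2} \approx 7438.0 + 3242.1 i$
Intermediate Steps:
$n{\left(F \right)} = - \frac{1}{8}$ ($n{\left(F \right)} = - \frac{F \frac{1}{F}}{8} = \left(- \frac{1}{8}\right) 1 = - \frac{1}{8}$)
$q{\left(Q,N \right)} = -3 + \frac{5 i \sqrt{2}}{4}$ ($q{\left(Q,N \right)} = -3 + \sqrt{- \frac{1}{8} - 3} = -3 + \sqrt{- \frac{25}{8}} = -3 + \frac{5 i \sqrt{2}}{4}$)
$h{\left(g,O \right)} = O \left(-3 + O + \frac{5 i \sqrt{2}}{4}\right)$ ($h{\left(g,O \right)} = O \left(O - \left(3 - \frac{5 i \sqrt{2}}{4}\right)\right) = O \left(-3 + O + \frac{5 i \sqrt{2}}{4}\right)$)
$\left(227 - 125\right) + 262 h{\left(12,7 \right)} = \left(227 - 125\right) + 262 \cdot \frac{1}{4} \cdot 7 \left(-12 + 4 \cdot 7 + 5 i \sqrt{2}\right) = 102 + 262 \cdot \frac{1}{4} \cdot 7 \left(-12 + 28 + 5 i \sqrt{2}\right) = 102 + 262 \cdot \frac{1}{4} \cdot 7 \left(16 + 5 i \sqrt{2}\right) = 102 + 262 \left(28 + \frac{35 i \sqrt{2}}{4}\right) = 102 + \left(7336 + \frac{4585 i \sqrt{2}}{2}\right) = 7438 + \frac{4585 i \sqrt{2}}{2}$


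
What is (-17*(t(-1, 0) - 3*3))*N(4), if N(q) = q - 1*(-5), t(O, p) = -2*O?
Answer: 1071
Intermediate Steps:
N(q) = 5 + q (N(q) = q + 5 = 5 + q)
(-17*(t(-1, 0) - 3*3))*N(4) = (-17*(-2*(-1) - 3*3))*(5 + 4) = -17*(2 - 9)*9 = -17*(-7)*9 = 119*9 = 1071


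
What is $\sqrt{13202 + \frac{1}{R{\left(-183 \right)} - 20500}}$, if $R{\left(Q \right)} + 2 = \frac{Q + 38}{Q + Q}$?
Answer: $\frac{2 \sqrt{185830750182032774}}{7503587} \approx 114.9$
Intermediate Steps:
$R{\left(Q \right)} = -2 + \frac{38 + Q}{2 Q}$ ($R{\left(Q \right)} = -2 + \frac{Q + 38}{Q + Q} = -2 + \frac{38 + Q}{2 Q}$)
$\sqrt{13202 + \frac{1}{R{\left(-183 \right)} - 20500}} = \sqrt{13202 + \frac{1}{\left(- \frac{3}{2} + \frac{19}{-183}\right) - 20500}} = \sqrt{13202 + \frac{1}{\left(- \frac{3}{2} + 19 \left(- \frac{1}{183}\right)\right) - 20500}} = \sqrt{13202 + \frac{1}{\left(- \frac{3}{2} - \frac{19}{183}\right) - 20500}} = \sqrt{13202 + \frac{1}{- \frac{587}{366} - 20500}} = \sqrt{13202 + \frac{1}{- \frac{7503587}{366}}} = \sqrt{13202 - \frac{366}{7503587}} = \sqrt{\frac{99062355208}{7503587}} = \frac{2 \sqrt{185830750182032774}}{7503587}$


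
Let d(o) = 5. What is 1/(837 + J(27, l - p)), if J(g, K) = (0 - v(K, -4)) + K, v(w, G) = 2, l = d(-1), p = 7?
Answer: 1/833 ≈ 0.0012005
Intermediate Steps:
l = 5
J(g, K) = -2 + K (J(g, K) = (0 - 1*2) + K = (0 - 2) + K = -2 + K)
1/(837 + J(27, l - p)) = 1/(837 + (-2 + (5 - 1*7))) = 1/(837 + (-2 + (5 - 7))) = 1/(837 + (-2 - 2)) = 1/(837 - 4) = 1/833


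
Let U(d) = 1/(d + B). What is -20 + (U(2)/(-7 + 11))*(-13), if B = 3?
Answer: -413/20 ≈ -20.650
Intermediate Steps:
U(d) = 1/(3 + d) (U(d) = 1/(d + 3) = 1/(3 + d))
-20 + (U(2)/(-7 + 11))*(-13) = -20 + (1/((-7 + 11)*(3 + 2)))*(-13) = -20 + (1/(4*5))*(-13) = -20 + ((1/4)*(1/5))*(-13) = -20 + (1/20)*(-13) = -20 - 13/20 = -413/20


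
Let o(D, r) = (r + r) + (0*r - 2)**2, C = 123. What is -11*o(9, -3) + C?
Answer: 145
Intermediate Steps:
o(D, r) = 4 + 2*r (o(D, r) = 2*r + (0 - 2)**2 = 2*r + (-2)**2 = 2*r + 4 = 4 + 2*r)
-11*o(9, -3) + C = -11*(4 + 2*(-3)) + 123 = -11*(4 - 6) + 123 = -11*(-2) + 123 = 22 + 123 = 145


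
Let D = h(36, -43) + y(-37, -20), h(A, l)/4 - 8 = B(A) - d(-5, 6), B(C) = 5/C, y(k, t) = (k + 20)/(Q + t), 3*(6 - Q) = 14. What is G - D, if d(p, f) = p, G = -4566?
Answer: -2328211/504 ≈ -4619.5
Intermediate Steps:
Q = 4/3 (Q = 6 - ⅓*14 = 6 - 14/3 = 4/3 ≈ 1.3333)
y(k, t) = (20 + k)/(4/3 + t) (y(k, t) = (k + 20)/(4/3 + t) = (20 + k)/(4/3 + t))
h(A, l) = 52 + 20/A (h(A, l) = 32 + 4*(5/A - 1*(-5)) = 32 + 4*(5/A + 5) = 32 + 4*(5 + 5/A) = 32 + (20 + 20/A) = 52 + 20/A)
D = 26947/504 (D = (52 + 20/36) + 3*(20 - 37)/(4 + 3*(-20)) = (52 + 20*(1/36)) + 3*(-17)/(4 - 60) = (52 + 5/9) + 3*(-17)/(-56) = 473/9 + 3*(-1/56)*(-17) = 473/9 + 51/56 = 26947/504 ≈ 53.466)
G - D = -4566 - 1*26947/504 = -4566 - 26947/504 = -2328211/504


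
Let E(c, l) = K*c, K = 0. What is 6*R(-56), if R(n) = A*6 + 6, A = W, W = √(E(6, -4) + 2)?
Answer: 36 + 36*√2 ≈ 86.912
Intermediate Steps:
E(c, l) = 0 (E(c, l) = 0*c = 0)
W = √2 (W = √(0 + 2) = √2 ≈ 1.4142)
A = √2 ≈ 1.4142
R(n) = 6 + 6*√2 (R(n) = √2*6 + 6 = 6*√2 + 6 = 6 + 6*√2)
6*R(-56) = 6*(6 + 6*√2) = 36 + 36*√2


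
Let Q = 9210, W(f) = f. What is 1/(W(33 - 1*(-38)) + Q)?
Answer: 1/9281 ≈ 0.00010775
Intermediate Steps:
1/(W(33 - 1*(-38)) + Q) = 1/((33 - 1*(-38)) + 9210) = 1/((33 + 38) + 9210) = 1/(71 + 9210) = 1/9281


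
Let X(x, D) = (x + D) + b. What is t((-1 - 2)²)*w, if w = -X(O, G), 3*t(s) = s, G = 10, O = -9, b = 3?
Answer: -12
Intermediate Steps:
t(s) = s/3
X(x, D) = 3 + D + x (X(x, D) = (x + D) + 3 = (D + x) + 3 = 3 + D + x)
w = -4 (w = -(3 + 10 - 9) = -1*4 = -4)
t((-1 - 2)²)*w = ((-1 - 2)²/3)*(-4) = ((⅓)*(-3)²)*(-4) = ((⅓)*9)*(-4) = 3*(-4) = -12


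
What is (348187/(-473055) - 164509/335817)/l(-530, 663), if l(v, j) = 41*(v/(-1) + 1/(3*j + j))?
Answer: -57386014732072/1017197678469121215 ≈ -5.6416e-5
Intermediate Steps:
l(v, j) = -41*v + 41/(4*j) (l(v, j) = 41*(v*(-1) + 1/(4*j)) = 41*(-v + 1*(1/(4*j))) = 41*(-v + 1/(4*j)) = -41*v + 41/(4*j))
(348187/(-473055) - 164509/335817)/l(-530, 663) = (348187/(-473055) - 164509/335817)/(-41*(-530) + (41/4)/663) = (348187*(-1/473055) - 164509*1/335817)/(21730 + (41/4)*(1/663)) = (-348187/473055 - 164509/335817)/(21730 + 41/2652) = -64916306258/(52953303645*57628001/2652) = -64916306258/52953303645*2652/57628001 = -57386014732072/1017197678469121215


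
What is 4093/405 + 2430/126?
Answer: 83326/2835 ≈ 29.392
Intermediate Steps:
4093/405 + 2430/126 = 4093*(1/405) + 2430*(1/126) = 4093/405 + 135/7 = 83326/2835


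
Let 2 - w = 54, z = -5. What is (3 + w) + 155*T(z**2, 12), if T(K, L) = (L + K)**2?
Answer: 212146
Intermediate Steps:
w = -52 (w = 2 - 1*54 = 2 - 54 = -52)
T(K, L) = (K + L)**2
(3 + w) + 155*T(z**2, 12) = (3 - 52) + 155*((-5)**2 + 12)**2 = -49 + 155*(25 + 12)**2 = -49 + 155*37**2 = -49 + 155*1369 = -49 + 212195 = 212146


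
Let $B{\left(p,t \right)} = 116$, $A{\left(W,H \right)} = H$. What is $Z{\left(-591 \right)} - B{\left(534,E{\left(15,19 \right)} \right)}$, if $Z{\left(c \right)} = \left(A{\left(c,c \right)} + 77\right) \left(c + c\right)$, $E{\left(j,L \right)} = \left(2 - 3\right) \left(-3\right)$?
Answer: $607432$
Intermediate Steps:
$E{\left(j,L \right)} = 3$ ($E{\left(j,L \right)} = \left(-1\right) \left(-3\right) = 3$)
$Z{\left(c \right)} = 2 c \left(77 + c\right)$ ($Z{\left(c \right)} = \left(c + 77\right) \left(c + c\right) = \left(77 + c\right) 2 c = 2 c \left(77 + c\right)$)
$Z{\left(-591 \right)} - B{\left(534,E{\left(15,19 \right)} \right)} = 2 \left(-591\right) \left(77 - 591\right) - 116 = 2 \left(-591\right) \left(-514\right) - 116 = 607548 - 116 = 607432$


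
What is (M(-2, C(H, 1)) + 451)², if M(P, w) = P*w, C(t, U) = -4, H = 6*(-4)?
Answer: 210681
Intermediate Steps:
H = -24
(M(-2, C(H, 1)) + 451)² = (-2*(-4) + 451)² = (8 + 451)² = 459² = 210681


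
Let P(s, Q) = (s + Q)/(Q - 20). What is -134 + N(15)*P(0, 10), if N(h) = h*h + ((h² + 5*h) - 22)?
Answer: -637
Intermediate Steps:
P(s, Q) = (Q + s)/(-20 + Q)
N(h) = -22 + 2*h² + 5*h (N(h) = h² + (-22 + h² + 5*h) = -22 + 2*h² + 5*h)
-134 + N(15)*P(0, 10) = -134 + (-22 + 2*15² + 5*15)*((10 + 0)/(-20 + 10)) = -134 + (-22 + 2*225 + 75)*(10/(-10)) = -134 + (-22 + 450 + 75)*(-⅒*10) = -134 + 503*(-1) = -134 - 503 = -637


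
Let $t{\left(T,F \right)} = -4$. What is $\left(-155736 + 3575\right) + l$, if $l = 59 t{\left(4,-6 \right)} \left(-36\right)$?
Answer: $-143665$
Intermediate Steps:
$l = 8496$ ($l = 59 \left(-4\right) \left(-36\right) = \left(-236\right) \left(-36\right) = 8496$)
$\left(-155736 + 3575\right) + l = \left(-155736 + 3575\right) + 8496 = -152161 + 8496 = -143665$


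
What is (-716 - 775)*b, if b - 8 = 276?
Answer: -423444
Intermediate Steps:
b = 284 (b = 8 + 276 = 284)
(-716 - 775)*b = (-716 - 775)*284 = -1491*284 = -423444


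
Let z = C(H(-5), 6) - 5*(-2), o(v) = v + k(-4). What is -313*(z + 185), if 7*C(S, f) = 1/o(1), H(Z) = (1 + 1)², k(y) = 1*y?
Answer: -1281422/21 ≈ -61020.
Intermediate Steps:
k(y) = y
H(Z) = 4 (H(Z) = 2² = 4)
o(v) = -4 + v (o(v) = v - 4 = -4 + v)
C(S, f) = -1/21 (C(S, f) = 1/(7*(-4 + 1)) = (⅐)/(-3) = (⅐)*(-⅓) = -1/21)
z = 209/21 (z = -1/21 - 5*(-2) = -1/21 + 10 = 209/21 ≈ 9.9524)
-313*(z + 185) = -313*(209/21 + 185) = -313*4094/21 = -1281422/21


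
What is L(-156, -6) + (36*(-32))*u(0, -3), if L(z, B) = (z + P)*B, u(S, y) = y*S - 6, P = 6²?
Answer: 7632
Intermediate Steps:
P = 36
u(S, y) = -6 + S*y (u(S, y) = S*y - 6 = -6 + S*y)
L(z, B) = B*(36 + z) (L(z, B) = (z + 36)*B = (36 + z)*B = B*(36 + z))
L(-156, -6) + (36*(-32))*u(0, -3) = -6*(36 - 156) + (36*(-32))*(-6 + 0*(-3)) = -6*(-120) - 1152*(-6 + 0) = 720 - 1152*(-6) = 720 + 6912 = 7632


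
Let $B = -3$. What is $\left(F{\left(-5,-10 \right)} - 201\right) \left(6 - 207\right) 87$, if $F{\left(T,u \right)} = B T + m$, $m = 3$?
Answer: $3200121$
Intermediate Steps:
$F{\left(T,u \right)} = 3 - 3 T$ ($F{\left(T,u \right)} = - 3 T + 3 = 3 - 3 T$)
$\left(F{\left(-5,-10 \right)} - 201\right) \left(6 - 207\right) 87 = \left(\left(3 - -15\right) - 201\right) \left(6 - 207\right) 87 = \left(\left(3 + 15\right) - 201\right) \left(-201\right) 87 = \left(18 - 201\right) \left(-201\right) 87 = \left(-183\right) \left(-201\right) 87 = 36783 \cdot 87 = 3200121$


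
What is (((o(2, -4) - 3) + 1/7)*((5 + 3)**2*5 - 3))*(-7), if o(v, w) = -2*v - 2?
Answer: 19654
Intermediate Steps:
o(v, w) = -2 - 2*v
(((o(2, -4) - 3) + 1/7)*((5 + 3)**2*5 - 3))*(-7) = ((((-2 - 2*2) - 3) + 1/7)*((5 + 3)**2*5 - 3))*(-7) = ((((-2 - 4) - 3) + 1/7)*(8**2*5 - 3))*(-7) = (((-6 - 3) + 1/7)*(64*5 - 3))*(-7) = ((-9 + 1/7)*(320 - 3))*(-7) = -62/7*317*(-7) = -19654/7*(-7) = 19654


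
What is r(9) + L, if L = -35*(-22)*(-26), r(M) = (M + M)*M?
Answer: -19858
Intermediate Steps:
r(M) = 2*M² (r(M) = (2*M)*M = 2*M²)
L = -20020 (L = 770*(-26) = -20020)
r(9) + L = 2*9² - 20020 = 2*81 - 20020 = 162 - 20020 = -19858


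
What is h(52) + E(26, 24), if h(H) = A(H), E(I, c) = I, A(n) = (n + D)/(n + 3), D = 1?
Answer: 1483/55 ≈ 26.964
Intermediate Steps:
A(n) = (1 + n)/(3 + n) (A(n) = (n + 1)/(n + 3) = (1 + n)/(3 + n))
h(H) = (1 + H)/(3 + H)
h(52) + E(26, 24) = (1 + 52)/(3 + 52) + 26 = 53/55 + 26 = 1483/55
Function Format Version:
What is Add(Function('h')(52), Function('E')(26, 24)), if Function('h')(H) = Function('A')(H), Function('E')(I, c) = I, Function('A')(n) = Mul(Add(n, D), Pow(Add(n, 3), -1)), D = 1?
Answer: Rational(1483, 55) ≈ 26.964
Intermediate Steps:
Function('A')(n) = Mul(Pow(Add(3, n), -1), Add(1, n)) (Function('A')(n) = Mul(Add(n, 1), Pow(Add(n, 3), -1)) = Mul(Add(1, n), Pow(Add(3, n), -1)) = Mul(Pow(Add(3, n), -1), Add(1, n)))
Function('h')(H) = Mul(Pow(Add(3, H), -1), Add(1, H))
Add(Function('h')(52), Function('E')(26, 24)) = Add(Mul(Pow(Add(3, 52), -1), Add(1, 52)), 26) = Add(Mul(Pow(55, -1), 53), 26) = Add(Mul(Rational(1, 55), 53), 26) = Add(Rational(53, 55), 26) = Rational(1483, 55)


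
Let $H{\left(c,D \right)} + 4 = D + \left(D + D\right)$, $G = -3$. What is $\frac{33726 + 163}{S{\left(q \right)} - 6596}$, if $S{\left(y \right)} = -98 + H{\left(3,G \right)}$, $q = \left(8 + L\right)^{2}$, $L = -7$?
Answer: $- \frac{33889}{6707} \approx -5.0528$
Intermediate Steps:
$q = 1$ ($q = \left(8 - 7\right)^{2} = 1^{2} = 1$)
$H{\left(c,D \right)} = -4 + 3 D$ ($H{\left(c,D \right)} = -4 + \left(D + \left(D + D\right)\right) = -4 + \left(D + 2 D\right) = -4 + 3 D$)
$S{\left(y \right)} = -111$ ($S{\left(y \right)} = -98 + \left(-4 + 3 \left(-3\right)\right) = -98 - 13 = -111$)
$\frac{33726 + 163}{S{\left(q \right)} - 6596} = \frac{33726 + 163}{-111 - 6596} = \frac{33889}{-6707} = 33889 \left(- \frac{1}{6707}\right) = - \frac{33889}{6707}$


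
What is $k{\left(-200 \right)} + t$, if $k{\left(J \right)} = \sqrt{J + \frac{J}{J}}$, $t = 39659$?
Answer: $39659 + i \sqrt{199} \approx 39659.0 + 14.107 i$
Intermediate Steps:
$k{\left(J \right)} = \sqrt{1 + J}$ ($k{\left(J \right)} = \sqrt{J + 1} = \sqrt{1 + J}$)
$k{\left(-200 \right)} + t = \sqrt{1 - 200} + 39659 = \sqrt{-199} + 39659 = i \sqrt{199} + 39659 = 39659 + i \sqrt{199}$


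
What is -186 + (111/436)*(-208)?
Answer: -26046/109 ≈ -238.95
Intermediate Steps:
-186 + (111/436)*(-208) = -186 - 5772/109 = -26046/109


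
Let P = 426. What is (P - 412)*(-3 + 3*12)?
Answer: 462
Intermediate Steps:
(P - 412)*(-3 + 3*12) = (426 - 412)*(-3 + 3*12) = 14*(-3 + 36) = 14*33 = 462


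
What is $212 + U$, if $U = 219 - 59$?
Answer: $372$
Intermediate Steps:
$U = 160$
$212 + U = 212 + 160 = 372$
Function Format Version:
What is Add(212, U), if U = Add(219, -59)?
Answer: 372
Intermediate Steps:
U = 160
Add(212, U) = Add(212, 160) = 372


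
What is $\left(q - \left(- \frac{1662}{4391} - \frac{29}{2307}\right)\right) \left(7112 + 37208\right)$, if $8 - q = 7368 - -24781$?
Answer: $- \frac{14429951914782080}{10130037} \approx -1.4245 \cdot 10^{9}$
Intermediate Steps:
$q = -32141$ ($q = 8 - \left(7368 - -24781\right) = 8 - \left(7368 + 24781\right) = 8 - 32149 = -32141$)
$\left(q - \left(- \frac{1662}{4391} - \frac{29}{2307}\right)\right) \left(7112 + 37208\right) = \left(-32141 - \left(- \frac{1662}{4391} - \frac{29}{2307}\right)\right) \left(7112 + 37208\right) = \left(-32141 - - \frac{3961573}{10130037}\right) 44320 = \left(-32141 + \left(\frac{1662}{4391} + \frac{29}{2307}\right)\right) 44320 = \left(-32141 + \frac{3961573}{10130037}\right) 44320 = \left(- \frac{325585557644}{10130037}\right) 44320 = - \frac{14429951914782080}{10130037}$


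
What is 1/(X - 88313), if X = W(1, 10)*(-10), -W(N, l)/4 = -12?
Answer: -1/88793 ≈ -1.1262e-5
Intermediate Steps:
W(N, l) = 48 (W(N, l) = -4*(-12) = 48)
X = -480 (X = 48*(-10) = -480)
1/(X - 88313) = 1/(-480 - 88313) = 1/(-88793) = -1/88793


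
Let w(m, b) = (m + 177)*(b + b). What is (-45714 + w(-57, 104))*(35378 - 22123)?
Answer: -275094270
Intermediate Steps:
w(m, b) = 2*b*(177 + m) (w(m, b) = (177 + m)*(2*b) = 2*b*(177 + m))
(-45714 + w(-57, 104))*(35378 - 22123) = (-45714 + 2*104*(177 - 57))*(35378 - 22123) = (-45714 + 2*104*120)*13255 = (-45714 + 24960)*13255 = -20754*13255 = -275094270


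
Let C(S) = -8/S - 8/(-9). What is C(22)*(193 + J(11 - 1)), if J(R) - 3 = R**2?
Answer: 15392/99 ≈ 155.47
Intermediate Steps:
J(R) = 3 + R**2
C(S) = 8/9 - 8/S (C(S) = -8/S - 8*(-1/9) = -8/S + 8/9 = 8/9 - 8/S)
C(22)*(193 + J(11 - 1)) = (8/9 - 8/22)*(193 + (3 + (11 - 1)**2)) = (8/9 - 8*1/22)*(193 + (3 + 10**2)) = (8/9 - 4/11)*(193 + (3 + 100)) = 52*(193 + 103)/99 = (52/99)*296 = 15392/99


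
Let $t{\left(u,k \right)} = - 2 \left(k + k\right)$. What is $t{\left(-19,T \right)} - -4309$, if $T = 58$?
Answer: $4077$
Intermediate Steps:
$t{\left(u,k \right)} = - 4 k$ ($t{\left(u,k \right)} = - 2 \cdot 2 k = - 4 k$)
$t{\left(-19,T \right)} - -4309 = \left(-4\right) 58 - -4309 = -232 + 4309 = 4077$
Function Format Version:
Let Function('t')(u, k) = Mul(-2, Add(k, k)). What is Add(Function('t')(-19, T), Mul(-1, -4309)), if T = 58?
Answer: 4077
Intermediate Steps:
Function('t')(u, k) = Mul(-4, k) (Function('t')(u, k) = Mul(-2, Mul(2, k)) = Mul(-4, k))
Add(Function('t')(-19, T), Mul(-1, -4309)) = Add(Mul(-4, 58), Mul(-1, -4309)) = Add(-232, 4309) = 4077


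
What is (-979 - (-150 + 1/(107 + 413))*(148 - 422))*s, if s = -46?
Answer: 251629269/130 ≈ 1.9356e+6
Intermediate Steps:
(-979 - (-150 + 1/(107 + 413))*(148 - 422))*s = (-979 - (-150 + 1/(107 + 413))*(148 - 422))*(-46) = (-979 - (-150 + 1/520)*(-274))*(-46) = (-979 - (-77999)*(-274)/520)*(-46) = (-979 - 1*10685863/260)*(-46) = (-979 - 10685863/260)*(-46) = -10940403/260*(-46) = 251629269/130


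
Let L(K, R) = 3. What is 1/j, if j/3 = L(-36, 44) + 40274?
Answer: 1/120831 ≈ 8.2760e-6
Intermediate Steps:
j = 120831 (j = 3*(3 + 40274) = 3*40277 = 120831)
1/j = 1/120831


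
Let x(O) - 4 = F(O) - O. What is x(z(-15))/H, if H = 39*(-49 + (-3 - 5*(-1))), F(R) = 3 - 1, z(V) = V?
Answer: -7/611 ≈ -0.011457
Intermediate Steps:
F(R) = 2
x(O) = 6 - O (x(O) = 4 + (2 - O) = 6 - O)
H = -1833 (H = 39*(-49 + (-3 + 5)) = 39*(-49 + 2) = 39*(-47) = -1833)
x(z(-15))/H = (6 - 1*(-15))/(-1833) = (6 + 15)*(-1/1833) = 21*(-1/1833) = -7/611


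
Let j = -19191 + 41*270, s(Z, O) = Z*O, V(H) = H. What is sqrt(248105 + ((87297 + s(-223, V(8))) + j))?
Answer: sqrt(325497) ≈ 570.52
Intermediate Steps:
s(Z, O) = O*Z
j = -8121 (j = -19191 + 11070 = -8121)
sqrt(248105 + ((87297 + s(-223, V(8))) + j)) = sqrt(248105 + ((87297 + 8*(-223)) - 8121)) = sqrt(248105 + ((87297 - 1784) - 8121)) = sqrt(248105 + (85513 - 8121)) = sqrt(248105 + 77392) = sqrt(325497)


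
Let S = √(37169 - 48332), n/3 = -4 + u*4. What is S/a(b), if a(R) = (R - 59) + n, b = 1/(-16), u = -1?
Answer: -976*I*√3/1329 ≈ -1.272*I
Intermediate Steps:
b = -1/16 ≈ -0.062500
n = -24 (n = 3*(-4 - 1*4) = 3*(-4 - 4) = 3*(-8) = -24)
S = 61*I*√3 (S = √(-11163) = 61*I*√3 ≈ 105.66*I)
a(R) = -83 + R (a(R) = (R - 59) - 24 = (-59 + R) - 24 = -83 + R)
S/a(b) = (61*I*√3)/(-83 - 1/16) = (61*I*√3)/(-1329/16) = (61*I*√3)*(-16/1329) = -976*I*√3/1329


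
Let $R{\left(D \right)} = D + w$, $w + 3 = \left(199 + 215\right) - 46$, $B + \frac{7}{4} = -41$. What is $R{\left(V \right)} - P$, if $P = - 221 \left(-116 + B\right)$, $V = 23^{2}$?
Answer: $- \frac{136759}{4} \approx -34190.0$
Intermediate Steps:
$B = - \frac{171}{4}$ ($B = - \frac{7}{4} - 41 = - \frac{171}{4} \approx -42.75$)
$V = 529$
$w = 365$ ($w = -3 + \left(\left(199 + 215\right) - 46\right) = -3 + \left(414 - 46\right) = -3 + 368 = 365$)
$R{\left(D \right)} = 365 + D$ ($R{\left(D \right)} = D + 365 = 365 + D$)
$P = \frac{140335}{4}$ ($P = - 221 \left(-116 - \frac{171}{4}\right) = \left(-221\right) \left(- \frac{635}{4}\right) = \frac{140335}{4} \approx 35084.0$)
$R{\left(V \right)} - P = \left(365 + 529\right) - \frac{140335}{4} = 894 - \frac{140335}{4} = - \frac{136759}{4}$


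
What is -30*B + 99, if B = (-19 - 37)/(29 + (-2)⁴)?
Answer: 409/3 ≈ 136.33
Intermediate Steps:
B = -56/45 (B = -56/(29 + 16) = -56/45 ≈ -1.2444)
-30*B + 99 = -30*(-56/45) + 99 = 112/3 + 99 = 409/3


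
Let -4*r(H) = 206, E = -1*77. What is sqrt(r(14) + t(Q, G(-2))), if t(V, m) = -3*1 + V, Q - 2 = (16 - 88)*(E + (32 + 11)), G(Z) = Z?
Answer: sqrt(9582)/2 ≈ 48.944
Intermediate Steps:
E = -77
r(H) = -103/2 (r(H) = -1/4*206 = -103/2)
Q = 2450 (Q = 2 + (16 - 88)*(-77 + (32 + 11)) = 2 - 72*(-77 + 43) = 2 - 72*(-34) = 2 + 2448 = 2450)
t(V, m) = -3 + V
sqrt(r(14) + t(Q, G(-2))) = sqrt(-103/2 + (-3 + 2450)) = sqrt(-103/2 + 2447) = sqrt(4791/2) = sqrt(9582)/2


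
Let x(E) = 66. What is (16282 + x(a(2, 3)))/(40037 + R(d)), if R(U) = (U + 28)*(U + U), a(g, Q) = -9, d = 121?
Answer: 16348/76095 ≈ 0.21484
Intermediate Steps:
R(U) = 2*U*(28 + U) (R(U) = (28 + U)*(2*U) = 2*U*(28 + U))
(16282 + x(a(2, 3)))/(40037 + R(d)) = (16282 + 66)/(40037 + 2*121*(28 + 121)) = 16348/(40037 + 2*121*149) = 16348/(40037 + 36058) = 16348/76095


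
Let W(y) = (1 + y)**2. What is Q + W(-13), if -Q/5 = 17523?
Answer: -87471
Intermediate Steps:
Q = -87615 (Q = -5*17523 = -87615)
Q + W(-13) = -87615 + (1 - 13)**2 = -87615 + (-12)**2 = -87615 + 144 = -87471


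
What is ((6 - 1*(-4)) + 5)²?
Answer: 225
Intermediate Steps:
((6 - 1*(-4)) + 5)² = ((6 + 4) + 5)² = (10 + 5)² = 15² = 225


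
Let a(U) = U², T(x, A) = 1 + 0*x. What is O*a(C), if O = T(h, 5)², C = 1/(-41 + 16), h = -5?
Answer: 1/625 ≈ 0.0016000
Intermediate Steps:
T(x, A) = 1 (T(x, A) = 1 + 0 = 1)
C = -1/25 (C = 1/(-25) = -1/25 ≈ -0.040000)
O = 1 (O = 1² = 1)
O*a(C) = 1*(-1/25)² = 1*(1/625) = 1/625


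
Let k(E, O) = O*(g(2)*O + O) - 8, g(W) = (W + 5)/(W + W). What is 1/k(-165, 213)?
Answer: 4/499027 ≈ 8.0156e-6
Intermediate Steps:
g(W) = (5 + W)/(2*W) (g(W) = (5 + W)/((2*W)) = (5 + W)*(1/(2*W)) = (5 + W)/(2*W))
k(E, O) = -8 + 11*O**2/4 (k(E, O) = O*(((1/2)*(5 + 2)/2)*O + O) - 8 = O*(((1/2)*(1/2)*7)*O + O) - 8 = O*(7*O/4 + O) - 8 = O*(11*O/4) - 8 = 11*O**2/4 - 8 = -8 + 11*O**2/4)
1/k(-165, 213) = 1/(-8 + (11/4)*213**2) = 1/(-8 + (11/4)*45369) = 1/(-8 + 499059/4) = 1/(499027/4) = 4/499027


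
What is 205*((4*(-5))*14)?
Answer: -57400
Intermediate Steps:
205*((4*(-5))*14) = 205*(-20*14) = 205*(-280) = -57400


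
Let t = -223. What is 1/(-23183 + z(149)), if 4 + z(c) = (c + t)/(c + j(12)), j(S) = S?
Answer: -161/3733181 ≈ -4.3127e-5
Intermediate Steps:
z(c) = -4 + (-223 + c)/(12 + c) (z(c) = -4 + (c - 223)/(c + 12) = -4 + (-223 + c)/(12 + c))
1/(-23183 + z(149)) = 1/(-23183 + (-271 - 3*149)/(12 + 149)) = 1/(-23183 + (-271 - 447)/161) = 1/(-23183 + (1/161)*(-718)) = 1/(-23183 - 718/161) = 1/(-3733181/161) = -161/3733181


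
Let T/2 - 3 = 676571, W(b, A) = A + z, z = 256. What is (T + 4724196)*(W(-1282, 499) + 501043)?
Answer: 3049599064512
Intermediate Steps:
W(b, A) = 256 + A (W(b, A) = A + 256 = 256 + A)
T = 1353148 (T = 6 + 2*676571 = 6 + 1353142 = 1353148)
(T + 4724196)*(W(-1282, 499) + 501043) = (1353148 + 4724196)*((256 + 499) + 501043) = 6077344*(755 + 501043) = 6077344*501798 = 3049599064512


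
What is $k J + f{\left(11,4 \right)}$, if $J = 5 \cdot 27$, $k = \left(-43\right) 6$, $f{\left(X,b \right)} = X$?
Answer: $-34819$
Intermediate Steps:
$k = -258$
$J = 135$
$k J + f{\left(11,4 \right)} = \left(-258\right) 135 + 11 = -34830 + 11 = -34819$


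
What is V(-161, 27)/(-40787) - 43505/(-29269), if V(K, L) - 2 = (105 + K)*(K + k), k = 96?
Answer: 1667840737/1193794703 ≈ 1.3971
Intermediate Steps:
V(K, L) = 2 + (96 + K)*(105 + K) (V(K, L) = 2 + (105 + K)*(K + 96) = 2 + (105 + K)*(96 + K) = 2 + (96 + K)*(105 + K))
V(-161, 27)/(-40787) - 43505/(-29269) = (10082 + (-161)² + 201*(-161))/(-40787) - 43505/(-29269) = (10082 + 25921 - 32361)*(-1/40787) - 43505*(-1/29269) = 3642*(-1/40787) + 43505/29269 = -3642/40787 + 43505/29269 = 1667840737/1193794703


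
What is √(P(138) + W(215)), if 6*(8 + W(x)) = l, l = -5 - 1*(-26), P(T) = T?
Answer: √534/2 ≈ 11.554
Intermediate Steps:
l = 21 (l = -5 + 26 = 21)
W(x) = -9/2 (W(x) = -8 + (⅙)*21 = -8 + 7/2 = -9/2)
√(P(138) + W(215)) = √(138 - 9/2) = √(267/2) = √534/2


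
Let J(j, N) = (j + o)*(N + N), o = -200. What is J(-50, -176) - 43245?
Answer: 44755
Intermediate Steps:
J(j, N) = 2*N*(-200 + j) (J(j, N) = (j - 200)*(N + N) = (-200 + j)*(2*N) = 2*N*(-200 + j))
J(-50, -176) - 43245 = 2*(-176)*(-200 - 50) - 43245 = 2*(-176)*(-250) - 43245 = 88000 - 43245 = 44755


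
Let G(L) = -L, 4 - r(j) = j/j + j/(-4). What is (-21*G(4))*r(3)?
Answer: 315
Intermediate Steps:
r(j) = 3 + j/4 (r(j) = 4 - (j/j + j/(-4)) = 4 - (1 + j*(-1/4)) = 4 - (1 - j/4) = 4 + (-1 + j/4) = 3 + j/4)
(-21*G(4))*r(3) = (-(-21)*4)*(3 + (1/4)*3) = (-21*(-4))*(3 + 3/4) = 84*(15/4) = 315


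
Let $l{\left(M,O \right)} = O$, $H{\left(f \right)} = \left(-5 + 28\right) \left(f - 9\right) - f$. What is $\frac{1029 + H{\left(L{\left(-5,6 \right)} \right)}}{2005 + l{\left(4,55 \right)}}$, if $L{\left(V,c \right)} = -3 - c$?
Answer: $\frac{156}{515} \approx 0.30291$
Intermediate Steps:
$H{\left(f \right)} = -207 + 22 f$ ($H{\left(f \right)} = 23 \left(-9 + f\right) - f = \left(-207 + 23 f\right) - f = -207 + 22 f$)
$\frac{1029 + H{\left(L{\left(-5,6 \right)} \right)}}{2005 + l{\left(4,55 \right)}} = \frac{1029 - \left(207 - 22 \left(-3 - 6\right)\right)}{2005 + 55} = \frac{1029 - \left(207 - 22 \left(-3 - 6\right)\right)}{2060} = \left(1029 + \left(-207 + 22 \left(-9\right)\right)\right) \frac{1}{2060} = \left(1029 - 405\right) \frac{1}{2060} = 624 \cdot \frac{1}{2060} = \frac{156}{515}$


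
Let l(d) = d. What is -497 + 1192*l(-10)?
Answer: -12417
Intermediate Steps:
-497 + 1192*l(-10) = -497 + 1192*(-10) = -497 - 11920 = -12417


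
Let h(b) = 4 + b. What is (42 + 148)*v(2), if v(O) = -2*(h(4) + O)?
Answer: -3800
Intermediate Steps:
v(O) = -16 - 2*O (v(O) = -2*((4 + 4) + O) = -2*(8 + O) = -16 - 2*O)
(42 + 148)*v(2) = (42 + 148)*(-16 - 2*2) = 190*(-16 - 4) = 190*(-20) = -3800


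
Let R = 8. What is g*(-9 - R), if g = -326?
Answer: 5542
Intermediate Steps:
g*(-9 - R) = -326*(-9 - 1*8) = -326*(-9 - 8) = -326*(-17) = 5542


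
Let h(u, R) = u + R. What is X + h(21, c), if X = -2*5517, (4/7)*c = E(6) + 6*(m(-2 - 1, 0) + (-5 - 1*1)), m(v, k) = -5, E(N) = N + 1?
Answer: -44465/4 ≈ -11116.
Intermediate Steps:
E(N) = 1 + N
c = -413/4 (c = 7*((1 + 6) + 6*(-5 + (-5 - 1*1)))/4 = 7*(7 + 6*(-5 + (-5 - 1)))/4 = 7*(7 + 6*(-5 - 6))/4 = 7*(7 + 6*(-11))/4 = 7*(7 - 66)/4 = (7/4)*(-59) = -413/4 ≈ -103.25)
X = -11034
h(u, R) = R + u
X + h(21, c) = -11034 + (-413/4 + 21) = -11034 - 329/4 = -44465/4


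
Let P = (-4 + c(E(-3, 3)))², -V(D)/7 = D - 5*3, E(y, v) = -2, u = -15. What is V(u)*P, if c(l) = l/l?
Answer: 1890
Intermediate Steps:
c(l) = 1
V(D) = 105 - 7*D (V(D) = -7*(D - 5*3) = -7*(D - 15) = -7*(-15 + D) = 105 - 7*D)
P = 9 (P = (-4 + 1)² = (-3)² = 9)
V(u)*P = (105 - 7*(-15))*9 = (105 + 105)*9 = 210*9 = 1890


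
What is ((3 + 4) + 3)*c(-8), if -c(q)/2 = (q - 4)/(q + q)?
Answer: -15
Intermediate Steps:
c(q) = -(-4 + q)/q (c(q) = -2*(q - 4)/(q + q) = -2*(-4 + q)/(2*q) = -2*(-4 + q)*1/(2*q) = -(-4 + q)/q)
((3 + 4) + 3)*c(-8) = ((3 + 4) + 3)*((4 - 1*(-8))/(-8)) = (7 + 3)*(-(4 + 8)/8) = 10*(-⅛*12) = 10*(-3/2) = -15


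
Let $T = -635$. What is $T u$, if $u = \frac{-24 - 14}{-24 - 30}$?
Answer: $- \frac{12065}{27} \approx -446.85$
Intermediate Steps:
$u = \frac{19}{27}$ ($u = - \frac{38}{-54} = \left(-38\right) \left(- \frac{1}{54}\right) = \frac{19}{27} \approx 0.7037$)
$T u = \left(-635\right) \frac{19}{27} = - \frac{12065}{27}$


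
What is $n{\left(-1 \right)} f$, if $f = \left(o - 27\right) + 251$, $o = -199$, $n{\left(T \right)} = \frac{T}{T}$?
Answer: $25$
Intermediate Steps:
$n{\left(T \right)} = 1$
$f = 25$ ($f = \left(-199 - 27\right) + 251 = -226 + 251 = 25$)
$n{\left(-1 \right)} f = 1 \cdot 25 = 25$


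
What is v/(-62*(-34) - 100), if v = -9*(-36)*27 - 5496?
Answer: 813/502 ≈ 1.6195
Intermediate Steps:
v = 3252 (v = 324*27 - 5496 = 8748 - 5496 = 3252)
v/(-62*(-34) - 100) = 3252/(-62*(-34) - 100) = 3252/(2108 - 100) = 3252/2008 = 3252*(1/2008) = 813/502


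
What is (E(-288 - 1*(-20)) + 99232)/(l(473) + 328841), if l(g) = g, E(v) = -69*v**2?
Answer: -2428312/164657 ≈ -14.748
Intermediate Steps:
(E(-288 - 1*(-20)) + 99232)/(l(473) + 328841) = (-69*(-288 - 1*(-20))**2 + 99232)/(473 + 328841) = (-69*(-288 + 20)**2 + 99232)/329314 = (-69*(-268)**2 + 99232)*(1/329314) = (-69*71824 + 99232)*(1/329314) = (-4955856 + 99232)*(1/329314) = -4856624*1/329314 = -2428312/164657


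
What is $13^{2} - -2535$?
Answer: $2704$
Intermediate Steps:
$13^{2} - -2535 = 169 + 2535 = 2704$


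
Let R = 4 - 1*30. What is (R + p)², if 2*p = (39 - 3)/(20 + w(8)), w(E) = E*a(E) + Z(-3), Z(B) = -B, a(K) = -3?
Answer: 1936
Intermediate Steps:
w(E) = 3 - 3*E (w(E) = E*(-3) - 1*(-3) = -3*E + 3 = 3 - 3*E)
R = -26 (R = 4 - 30 = -26)
p = -18 (p = ((39 - 3)/(20 + (3 - 3*8)))/2 = (36/(20 + (3 - 24)))/2 = (36/(20 - 21))/2 = (36/(-1))/2 = (36*(-1))/2 = (½)*(-36) = -18)
(R + p)² = (-26 - 18)² = (-44)² = 1936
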